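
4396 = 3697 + 699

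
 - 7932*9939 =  - 78836148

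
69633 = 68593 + 1040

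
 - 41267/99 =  - 41267/99 =- 416.84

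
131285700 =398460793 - 267175093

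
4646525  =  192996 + 4453529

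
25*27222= 680550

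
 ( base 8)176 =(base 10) 126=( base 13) 99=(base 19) 6C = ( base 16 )7e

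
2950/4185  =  590/837 = 0.70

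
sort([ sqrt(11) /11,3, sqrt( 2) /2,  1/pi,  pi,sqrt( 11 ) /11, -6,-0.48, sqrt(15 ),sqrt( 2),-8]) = [ - 8, - 6, -0.48, sqrt( 11)/11, sqrt( 11) /11, 1/pi, sqrt( 2 )/2,  sqrt( 2 ),3,pi,  sqrt( 15 )] 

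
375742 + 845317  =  1221059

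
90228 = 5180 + 85048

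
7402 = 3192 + 4210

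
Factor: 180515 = 5^1*79^1*457^1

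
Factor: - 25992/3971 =-72/11 = - 2^3*3^2*11^( - 1 )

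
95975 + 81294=177269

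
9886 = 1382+8504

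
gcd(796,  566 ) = 2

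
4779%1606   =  1567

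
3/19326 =1/6442 = 0.00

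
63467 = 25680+37787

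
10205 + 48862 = 59067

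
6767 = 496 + 6271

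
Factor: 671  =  11^1 * 61^1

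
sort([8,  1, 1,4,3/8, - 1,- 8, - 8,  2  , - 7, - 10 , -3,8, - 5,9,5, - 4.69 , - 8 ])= [- 10, - 8 , - 8, - 8 , - 7, - 5, - 4.69, - 3 , - 1,3/8, 1, 1,  2,4, 5,8,8,9]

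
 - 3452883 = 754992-4207875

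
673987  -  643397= 30590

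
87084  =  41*2124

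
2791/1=2791 = 2791.00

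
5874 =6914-1040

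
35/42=5/6=0.83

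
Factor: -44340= - 2^2* 3^1*5^1*739^1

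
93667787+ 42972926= 136640713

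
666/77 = 666/77 = 8.65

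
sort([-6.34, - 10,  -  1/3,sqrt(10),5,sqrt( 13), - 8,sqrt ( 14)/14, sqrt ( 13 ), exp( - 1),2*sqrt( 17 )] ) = [ - 10, - 8, - 6.34, - 1/3, sqrt( 14)/14,exp( - 1 ),sqrt( 10 ), sqrt(13 ),sqrt( 13 ),5,2*sqrt( 17 ) ]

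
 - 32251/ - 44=732 + 43/44 = 732.98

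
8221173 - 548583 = 7672590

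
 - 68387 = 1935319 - 2003706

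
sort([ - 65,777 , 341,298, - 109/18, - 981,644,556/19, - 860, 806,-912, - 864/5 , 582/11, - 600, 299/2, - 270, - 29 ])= [ - 981, - 912, - 860, - 600, - 270, - 864/5, - 65, - 29,-109/18, 556/19,582/11,299/2,298,341,644,777, 806] 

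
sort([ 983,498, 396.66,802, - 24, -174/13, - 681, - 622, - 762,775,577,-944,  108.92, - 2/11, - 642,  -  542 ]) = [-944 , - 762, -681,-642,-622, - 542,  -  24, - 174/13, -2/11,108.92 , 396.66,498, 577,775,  802,983 ]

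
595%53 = 12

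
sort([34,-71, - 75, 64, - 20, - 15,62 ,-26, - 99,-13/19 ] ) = [ - 99, - 75,-71, - 26, -20, - 15,  -  13/19,34,  62,64] 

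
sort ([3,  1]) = [1, 3]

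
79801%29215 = 21371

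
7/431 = 7/431 = 0.02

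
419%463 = 419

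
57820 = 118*490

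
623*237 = 147651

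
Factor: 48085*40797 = 1961723745= 3^3 * 5^1 * 59^1 * 163^1*1511^1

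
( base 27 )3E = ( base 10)95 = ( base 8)137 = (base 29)38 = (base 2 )1011111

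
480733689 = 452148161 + 28585528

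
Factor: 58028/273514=2^1* 89^1*839^(-1)  =  178/839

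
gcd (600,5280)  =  120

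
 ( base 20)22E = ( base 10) 854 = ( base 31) RH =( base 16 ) 356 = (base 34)P4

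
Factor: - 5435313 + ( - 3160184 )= - 8595497  =  -67^1*128291^1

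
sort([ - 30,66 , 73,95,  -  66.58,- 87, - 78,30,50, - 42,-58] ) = [-87, - 78, - 66.58, - 58, - 42, - 30,30,50, 66,73,95] 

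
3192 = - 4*(-798 ) 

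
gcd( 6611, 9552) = 1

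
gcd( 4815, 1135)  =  5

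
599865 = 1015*591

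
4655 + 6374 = 11029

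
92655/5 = 18531 = 18531.00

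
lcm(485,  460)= 44620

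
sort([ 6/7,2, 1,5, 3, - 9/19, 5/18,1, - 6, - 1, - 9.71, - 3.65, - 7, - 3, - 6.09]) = [ - 9.71, - 7, - 6.09, - 6,- 3.65, - 3, - 1, - 9/19 , 5/18, 6/7, 1,  1, 2,3, 5 ]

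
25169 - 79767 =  - 54598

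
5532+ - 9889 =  - 4357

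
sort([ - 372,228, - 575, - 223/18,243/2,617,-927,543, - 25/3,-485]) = [ - 927, - 575, - 485, - 372, - 223/18, - 25/3,243/2,228, 543,617] 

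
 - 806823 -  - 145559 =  - 661264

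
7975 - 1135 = 6840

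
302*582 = 175764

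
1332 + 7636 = 8968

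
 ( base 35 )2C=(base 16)52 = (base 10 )82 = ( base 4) 1102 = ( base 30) 2m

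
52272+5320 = 57592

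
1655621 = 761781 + 893840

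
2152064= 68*31648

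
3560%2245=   1315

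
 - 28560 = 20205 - 48765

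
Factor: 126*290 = 36540=2^2*3^2*5^1*7^1*29^1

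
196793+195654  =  392447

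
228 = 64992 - 64764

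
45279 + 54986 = 100265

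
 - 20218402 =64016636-84235038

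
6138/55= 558/5 =111.60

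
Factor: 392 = 2^3*7^2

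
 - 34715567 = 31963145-66678712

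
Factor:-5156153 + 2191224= -11^1* 269539^1 = - 2964929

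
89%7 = 5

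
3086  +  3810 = 6896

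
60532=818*74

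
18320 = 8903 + 9417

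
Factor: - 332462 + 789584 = 457122 = 2^1*3^1*47^1*1621^1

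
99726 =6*16621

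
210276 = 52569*4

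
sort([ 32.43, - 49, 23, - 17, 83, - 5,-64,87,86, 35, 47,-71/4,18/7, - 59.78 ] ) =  [-64, - 59.78, - 49,  -  71/4,  -  17, - 5,  18/7, 23,32.43, 35, 47,83,86,87] 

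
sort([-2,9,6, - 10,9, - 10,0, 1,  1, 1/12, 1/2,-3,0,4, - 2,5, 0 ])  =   [ - 10, - 10, - 3, - 2,  -  2,0,0,0, 1/12,1/2,1,1,4 , 5,6,9,9] 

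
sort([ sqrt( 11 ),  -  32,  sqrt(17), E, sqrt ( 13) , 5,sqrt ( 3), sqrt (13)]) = [-32, sqrt( 3 ), E , sqrt( 11),sqrt( 13 ), sqrt(13),  sqrt( 17), 5]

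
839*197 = 165283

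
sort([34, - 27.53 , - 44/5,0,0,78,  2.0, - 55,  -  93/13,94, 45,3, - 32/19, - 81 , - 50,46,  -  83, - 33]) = [ - 83, - 81, - 55,-50, - 33, - 27.53, - 44/5, - 93/13, - 32/19,0,0,2.0 , 3,34,45, 46,78, 94 ] 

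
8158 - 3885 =4273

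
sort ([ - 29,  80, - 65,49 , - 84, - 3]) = [ - 84, - 65, - 29,-3,49,80] 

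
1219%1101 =118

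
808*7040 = 5688320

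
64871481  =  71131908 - 6260427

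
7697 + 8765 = 16462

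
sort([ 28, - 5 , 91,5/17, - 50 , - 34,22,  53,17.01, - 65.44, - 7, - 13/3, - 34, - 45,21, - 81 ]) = [ - 81, - 65.44, - 50 ,  -  45, - 34, - 34, - 7, -5,  -  13/3,5/17,17.01 , 21,22,28,53,91]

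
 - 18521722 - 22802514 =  - 41324236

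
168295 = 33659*5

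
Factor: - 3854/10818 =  - 3^( - 2)*41^1*47^1 * 601^( - 1 )= - 1927/5409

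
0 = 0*674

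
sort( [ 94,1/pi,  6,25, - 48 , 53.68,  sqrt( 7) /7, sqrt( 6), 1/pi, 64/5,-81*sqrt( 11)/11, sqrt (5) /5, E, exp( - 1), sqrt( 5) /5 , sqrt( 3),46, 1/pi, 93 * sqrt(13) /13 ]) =[  -  48 ,- 81*sqrt(11) /11,1/pi, 1/pi, 1/pi, exp( - 1), sqrt( 7) /7, sqrt(5 )/5, sqrt ( 5 )/5, sqrt( 3 ), sqrt( 6 ) , E, 6, 64/5,25, 93*sqrt( 13)/13,46,  53.68, 94 ]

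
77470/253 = 306+52/253 = 306.21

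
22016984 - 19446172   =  2570812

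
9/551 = 9/551=0.02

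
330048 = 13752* 24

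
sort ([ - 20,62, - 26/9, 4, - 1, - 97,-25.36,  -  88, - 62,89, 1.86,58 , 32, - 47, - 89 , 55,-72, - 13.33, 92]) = [  -  97, - 89, - 88, - 72, - 62, - 47,-25.36, - 20, - 13.33, - 26/9, - 1, 1.86,4,32, 55, 58, 62, 89,  92]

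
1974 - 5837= -3863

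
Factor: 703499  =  703499^1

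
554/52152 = 277/26076 = 0.01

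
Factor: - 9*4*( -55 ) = 1980 = 2^2*3^2*5^1*11^1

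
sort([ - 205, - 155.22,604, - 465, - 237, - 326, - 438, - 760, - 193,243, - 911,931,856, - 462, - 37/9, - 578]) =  [ - 911,- 760, - 578,-465, - 462,- 438, - 326 , - 237, - 205, - 193, - 155.22, - 37/9,243, 604,856,931]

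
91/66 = 91/66 = 1.38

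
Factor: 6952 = 2^3*11^1 * 79^1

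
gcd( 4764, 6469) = 1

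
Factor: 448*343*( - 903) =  - 2^6*3^1 * 7^5*43^1 = - 138758592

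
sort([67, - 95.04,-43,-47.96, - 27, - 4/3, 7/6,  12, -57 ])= [ - 95.04,  -  57, - 47.96,-43,-27 ,- 4/3, 7/6, 12, 67 ] 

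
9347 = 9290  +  57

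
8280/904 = 1035/113 =9.16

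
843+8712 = 9555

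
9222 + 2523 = 11745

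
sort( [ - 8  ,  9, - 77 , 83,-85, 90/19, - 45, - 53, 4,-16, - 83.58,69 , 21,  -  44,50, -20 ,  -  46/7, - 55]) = [- 85 ,-83.58 ,-77, - 55, - 53,- 45, - 44, - 20,-16, - 8, - 46/7,4, 90/19, 9 , 21, 50,69, 83]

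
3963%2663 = 1300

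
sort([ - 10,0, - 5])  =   [-10,-5,  0 ]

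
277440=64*4335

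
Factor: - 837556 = -2^2*17^1  *  109^1 * 113^1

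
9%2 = 1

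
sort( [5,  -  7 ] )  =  [ - 7,5] 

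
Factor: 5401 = 11^1 * 491^1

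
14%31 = 14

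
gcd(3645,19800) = 45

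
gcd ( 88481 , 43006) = 1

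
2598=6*433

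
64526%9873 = 5288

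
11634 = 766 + 10868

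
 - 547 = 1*( - 547 ) 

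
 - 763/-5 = 152 + 3/5 = 152.60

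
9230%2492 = 1754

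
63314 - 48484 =14830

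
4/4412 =1/1103 = 0.00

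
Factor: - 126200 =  - 2^3*5^2*631^1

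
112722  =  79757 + 32965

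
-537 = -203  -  334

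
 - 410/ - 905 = 82/181  =  0.45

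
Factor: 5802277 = 13^3*19^1*139^1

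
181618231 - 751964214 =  - 570345983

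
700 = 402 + 298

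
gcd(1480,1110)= 370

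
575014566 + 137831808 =712846374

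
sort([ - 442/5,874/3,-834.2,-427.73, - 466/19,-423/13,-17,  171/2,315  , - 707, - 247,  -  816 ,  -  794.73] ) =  [-834.2,-816, - 794.73, - 707, - 427.73,-247, -442/5,-423/13, - 466/19, - 17,171/2,874/3, 315 ]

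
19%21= 19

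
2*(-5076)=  - 10152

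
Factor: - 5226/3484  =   - 3/2 = - 2^( -1)*3^1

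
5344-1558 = 3786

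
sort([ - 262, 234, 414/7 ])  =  [ -262 , 414/7 , 234]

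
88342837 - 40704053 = 47638784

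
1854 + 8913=10767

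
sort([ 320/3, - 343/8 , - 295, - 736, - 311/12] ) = [-736, - 295, - 343/8, - 311/12,320/3]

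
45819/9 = 5091 = 5091.00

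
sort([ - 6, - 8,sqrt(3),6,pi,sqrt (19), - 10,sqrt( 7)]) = [ - 10, - 8, - 6,sqrt(3) , sqrt(7 ), pi,sqrt(19 ),6 ]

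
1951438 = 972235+979203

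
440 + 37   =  477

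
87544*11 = 962984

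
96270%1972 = 1614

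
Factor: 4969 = 4969^1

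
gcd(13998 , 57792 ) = 6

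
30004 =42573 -12569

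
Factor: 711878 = 2^1*355939^1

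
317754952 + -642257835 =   -  324502883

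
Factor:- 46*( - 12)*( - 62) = -34224= -  2^4*3^1 *23^1*31^1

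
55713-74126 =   -  18413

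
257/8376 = 257/8376 = 0.03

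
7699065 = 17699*435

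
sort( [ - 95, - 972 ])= [ - 972,-95 ]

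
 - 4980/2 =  - 2490 = -  2490.00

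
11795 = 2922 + 8873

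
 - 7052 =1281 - 8333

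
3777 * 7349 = 27757173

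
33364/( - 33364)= -1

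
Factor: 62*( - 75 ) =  - 2^1*3^1*5^2*31^1 = - 4650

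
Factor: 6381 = 3^2*709^1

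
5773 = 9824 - 4051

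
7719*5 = 38595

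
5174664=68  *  76098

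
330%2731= 330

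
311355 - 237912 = 73443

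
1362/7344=227/1224=0.19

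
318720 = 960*332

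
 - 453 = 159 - 612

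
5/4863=5/4863 =0.00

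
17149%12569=4580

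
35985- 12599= 23386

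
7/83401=7/83401 =0.00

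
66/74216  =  33/37108 = 0.00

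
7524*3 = 22572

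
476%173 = 130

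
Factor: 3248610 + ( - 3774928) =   -  526318 = - 2^1*13^1*31^1*653^1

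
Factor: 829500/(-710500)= - 237/203 = - 3^1*7^( - 1)*29^ ( - 1)*79^1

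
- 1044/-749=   1 + 295/749 = 1.39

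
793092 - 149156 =643936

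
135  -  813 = - 678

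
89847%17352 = 3087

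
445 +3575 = 4020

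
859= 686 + 173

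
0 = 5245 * 0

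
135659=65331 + 70328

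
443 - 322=121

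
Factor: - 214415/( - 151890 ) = 703/498 = 2^( - 1) * 3^(-1)*19^1*37^1* 83^( - 1)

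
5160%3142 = 2018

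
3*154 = 462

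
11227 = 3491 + 7736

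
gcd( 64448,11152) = 16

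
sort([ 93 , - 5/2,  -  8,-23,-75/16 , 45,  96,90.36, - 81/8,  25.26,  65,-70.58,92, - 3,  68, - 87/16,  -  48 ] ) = [  -  70.58, - 48, - 23,  -  81/8,  -  8, - 87/16,-75/16,-3 ,  -  5/2,  25.26, 45, 65,  68,  90.36,  92, 93, 96 ] 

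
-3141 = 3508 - 6649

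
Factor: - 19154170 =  - 2^1 * 5^1*7^1*23^1*11897^1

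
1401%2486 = 1401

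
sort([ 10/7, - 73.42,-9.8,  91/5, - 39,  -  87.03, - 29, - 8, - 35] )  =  [-87.03, - 73.42,-39, - 35,-29,-9.8,- 8,10/7 , 91/5]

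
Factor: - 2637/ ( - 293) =3^2 = 9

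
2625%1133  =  359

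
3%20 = 3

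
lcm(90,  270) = 270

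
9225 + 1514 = 10739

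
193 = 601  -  408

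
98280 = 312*315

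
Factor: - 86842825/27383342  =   - 2^(  -  1)*5^2*7^( - 1)*19^1*23^1*89^(-1)* 7949^1*21977^(  -  1 )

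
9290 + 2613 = 11903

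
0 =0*8298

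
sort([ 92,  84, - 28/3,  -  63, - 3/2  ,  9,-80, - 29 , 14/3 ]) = [ - 80, - 63, - 29, - 28/3, - 3/2, 14/3,9,84,  92]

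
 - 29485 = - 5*5897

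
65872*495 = 32606640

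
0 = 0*6924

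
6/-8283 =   -  2/2761=- 0.00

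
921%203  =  109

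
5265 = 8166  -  2901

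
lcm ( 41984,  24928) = 797696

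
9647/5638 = 9647/5638 = 1.71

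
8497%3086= 2325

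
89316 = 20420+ 68896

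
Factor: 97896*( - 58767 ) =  - 2^3 * 3^2*19^1*1031^1*4079^1=- 5753054232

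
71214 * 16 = 1139424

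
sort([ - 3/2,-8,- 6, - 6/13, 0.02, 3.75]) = [ - 8 ,-6,  -  3/2,-6/13 , 0.02,3.75] 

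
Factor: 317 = 317^1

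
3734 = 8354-4620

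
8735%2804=323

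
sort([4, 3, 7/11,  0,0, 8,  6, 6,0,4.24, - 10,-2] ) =[ - 10, - 2, 0, 0,  0, 7/11 , 3, 4,4.24,6, 6,8] 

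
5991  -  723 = 5268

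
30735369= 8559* 3591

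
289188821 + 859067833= 1148256654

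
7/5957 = 1/851 = 0.00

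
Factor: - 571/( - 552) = 2^( - 3)*3^( - 1)* 23^( - 1)*571^1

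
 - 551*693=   -  381843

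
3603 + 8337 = 11940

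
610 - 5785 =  - 5175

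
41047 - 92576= -51529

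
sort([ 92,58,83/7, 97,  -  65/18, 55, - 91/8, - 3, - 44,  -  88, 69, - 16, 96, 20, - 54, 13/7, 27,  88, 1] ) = [ - 88, - 54,- 44, - 16, - 91/8  , - 65/18, - 3, 1, 13/7,83/7,20,27, 55, 58, 69, 88, 92,96, 97 ]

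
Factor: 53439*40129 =2144453631 = 3^1*47^1*379^1*40129^1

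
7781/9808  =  7781/9808 = 0.79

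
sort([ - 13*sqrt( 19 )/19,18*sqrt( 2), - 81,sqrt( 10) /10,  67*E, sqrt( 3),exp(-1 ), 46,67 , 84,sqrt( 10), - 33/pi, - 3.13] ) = [ - 81, - 33/pi, - 3.13, - 13*sqrt( 19)/19, sqrt( 10 )/10, exp ( - 1 ),sqrt( 3),sqrt( 10),18*sqrt( 2), 46,67,84,67 *E]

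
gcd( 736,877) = 1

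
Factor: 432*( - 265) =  - 114480= -  2^4*3^3 * 5^1 *53^1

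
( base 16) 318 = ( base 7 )2211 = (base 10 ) 792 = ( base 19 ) 23d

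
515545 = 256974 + 258571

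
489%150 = 39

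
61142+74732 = 135874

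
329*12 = 3948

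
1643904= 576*2854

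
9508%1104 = 676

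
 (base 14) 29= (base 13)2b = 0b100101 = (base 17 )23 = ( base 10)37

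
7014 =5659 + 1355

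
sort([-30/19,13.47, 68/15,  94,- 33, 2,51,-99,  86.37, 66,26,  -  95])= [-99,- 95, - 33, - 30/19,2,68/15 , 13.47,26,51, 66, 86.37, 94]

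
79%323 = 79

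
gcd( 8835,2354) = 1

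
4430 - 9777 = -5347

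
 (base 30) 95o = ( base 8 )20122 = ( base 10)8274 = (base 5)231044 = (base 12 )4956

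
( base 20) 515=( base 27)2L0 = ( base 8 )3751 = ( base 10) 2025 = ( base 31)23A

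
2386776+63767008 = 66153784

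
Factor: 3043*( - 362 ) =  - 1101566 = - 2^1*17^1* 179^1 * 181^1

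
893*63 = 56259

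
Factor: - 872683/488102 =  - 2^( - 1 )*7^1*109^( - 1 ) * 2239^( - 1) * 124669^1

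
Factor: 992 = 2^5*31^1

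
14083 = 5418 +8665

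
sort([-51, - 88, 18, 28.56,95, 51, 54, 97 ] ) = [ - 88, - 51,18, 28.56, 51, 54, 95,97 ] 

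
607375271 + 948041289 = 1555416560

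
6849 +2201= 9050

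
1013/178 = 1013/178 = 5.69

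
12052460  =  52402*230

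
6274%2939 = 396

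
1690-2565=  -875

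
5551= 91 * 61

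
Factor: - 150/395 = - 2^1 * 3^1*5^1 * 79^( - 1) = - 30/79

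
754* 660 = 497640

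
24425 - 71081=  - 46656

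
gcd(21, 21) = 21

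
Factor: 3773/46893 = 7/87 = 3^( - 1 )*7^1*29^( - 1 ) 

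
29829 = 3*9943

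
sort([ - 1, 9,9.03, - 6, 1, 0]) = [ -6,-1,0, 1, 9,  9.03]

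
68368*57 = 3896976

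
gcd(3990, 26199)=3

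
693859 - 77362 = 616497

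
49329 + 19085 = 68414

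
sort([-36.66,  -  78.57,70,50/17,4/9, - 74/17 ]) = [ - 78.57,-36.66, - 74/17, 4/9,50/17,70] 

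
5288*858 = 4537104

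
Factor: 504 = 2^3 * 3^2*7^1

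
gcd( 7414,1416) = 2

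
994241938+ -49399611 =944842327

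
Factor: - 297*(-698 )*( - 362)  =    -  75044772 =-2^2*3^3*11^1 * 181^1  *  349^1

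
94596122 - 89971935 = 4624187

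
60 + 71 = 131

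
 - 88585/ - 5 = 17717 + 0/1 = 17717.00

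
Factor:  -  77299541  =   - 11^1*757^1* 9283^1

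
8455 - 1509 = 6946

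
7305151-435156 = 6869995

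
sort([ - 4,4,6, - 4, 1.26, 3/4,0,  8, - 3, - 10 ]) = [-10, - 4, - 4,-3,0,3/4,1.26,4 , 6,8 ] 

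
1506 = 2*753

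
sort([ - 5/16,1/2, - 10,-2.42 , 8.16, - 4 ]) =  [ - 10, - 4, - 2.42, - 5/16,1/2,8.16] 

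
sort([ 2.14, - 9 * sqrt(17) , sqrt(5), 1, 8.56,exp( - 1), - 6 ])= [ - 9*sqrt(17 ) , - 6, exp( - 1),1,2.14,sqrt( 5), 8.56] 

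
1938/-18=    - 323/3 = - 107.67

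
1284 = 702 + 582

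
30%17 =13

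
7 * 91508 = 640556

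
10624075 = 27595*385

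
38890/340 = 114+13/34  =  114.38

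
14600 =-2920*( - 5)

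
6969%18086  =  6969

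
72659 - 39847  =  32812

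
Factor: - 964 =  - 2^2 * 241^1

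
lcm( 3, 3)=3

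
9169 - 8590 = 579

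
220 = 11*20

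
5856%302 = 118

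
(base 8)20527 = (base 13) 3B67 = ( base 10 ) 8535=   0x2157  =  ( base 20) 116F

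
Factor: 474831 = 3^2  *7^1*7537^1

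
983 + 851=1834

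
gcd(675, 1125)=225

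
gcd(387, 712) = 1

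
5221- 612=4609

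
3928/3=3928/3 = 1309.33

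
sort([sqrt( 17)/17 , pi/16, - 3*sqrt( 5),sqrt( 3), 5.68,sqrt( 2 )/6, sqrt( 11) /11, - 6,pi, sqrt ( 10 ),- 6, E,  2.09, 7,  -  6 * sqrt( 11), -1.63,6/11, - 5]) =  [ - 6 * sqrt( 11), - 3*sqrt(5) ,-6,-6,-5,-1.63 , pi/16,sqrt( 2)/6,sqrt( 17)/17, sqrt( 11 ) /11,6/11, sqrt( 3), 2.09, E,  pi,sqrt( 10) , 5.68,7 ]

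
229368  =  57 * 4024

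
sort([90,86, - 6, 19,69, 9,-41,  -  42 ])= [ - 42, - 41, - 6,9, 19 , 69,86,90 ]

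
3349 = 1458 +1891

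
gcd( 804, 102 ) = 6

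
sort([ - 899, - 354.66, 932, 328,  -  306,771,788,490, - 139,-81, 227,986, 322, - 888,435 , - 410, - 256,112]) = [ - 899, - 888, - 410,  -  354.66, - 306, - 256, - 139, - 81 , 112,227, 322 , 328 , 435,490, 771,788 , 932,986] 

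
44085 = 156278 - 112193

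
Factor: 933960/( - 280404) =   -  77830/23367 = - 2^1*3^( - 1)*5^1*43^1 * 181^1*7789^( - 1)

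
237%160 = 77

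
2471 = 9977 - 7506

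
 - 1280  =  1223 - 2503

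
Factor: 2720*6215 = 2^5*5^2*11^1*17^1*113^1 = 16904800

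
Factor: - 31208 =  - 2^3*47^1 * 83^1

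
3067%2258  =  809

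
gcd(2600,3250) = 650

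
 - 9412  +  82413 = 73001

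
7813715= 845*9247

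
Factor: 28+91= 119 = 7^1*17^1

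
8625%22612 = 8625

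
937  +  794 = 1731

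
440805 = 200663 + 240142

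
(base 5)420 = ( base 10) 110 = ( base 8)156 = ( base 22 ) 50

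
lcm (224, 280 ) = 1120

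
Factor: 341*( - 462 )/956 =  - 2^ ( - 1 ) * 3^1*7^1*11^2*31^1*239^( - 1 ) = -  78771/478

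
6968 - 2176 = 4792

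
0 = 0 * 46277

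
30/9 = 3+1/3 =3.33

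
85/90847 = 85/90847 = 0.00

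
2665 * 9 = 23985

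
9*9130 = 82170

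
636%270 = 96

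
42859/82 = 42859/82 =522.67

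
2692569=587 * 4587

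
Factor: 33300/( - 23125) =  - 2^2*3^2*5^( - 2 ) = -36/25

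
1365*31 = 42315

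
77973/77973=1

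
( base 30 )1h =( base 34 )1d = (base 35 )1C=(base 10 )47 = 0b101111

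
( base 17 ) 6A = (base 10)112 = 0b1110000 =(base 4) 1300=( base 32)3g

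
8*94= 752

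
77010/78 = 987 + 4/13= 987.31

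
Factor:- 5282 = -2^1 * 19^1*139^1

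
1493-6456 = - 4963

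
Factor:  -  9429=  - 3^1*7^1*449^1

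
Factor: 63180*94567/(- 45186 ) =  - 2^1*3^4*5^1*11^1*13^1*17^(-1 ) * 443^( - 1 )*8597^1 = - 995790510/7531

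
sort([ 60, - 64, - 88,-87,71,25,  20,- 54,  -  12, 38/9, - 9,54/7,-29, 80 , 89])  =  [ - 88, - 87, - 64, - 54, - 29, - 12, - 9, 38/9,54/7,20,25, 60,71 , 80,89]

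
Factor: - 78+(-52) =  - 2^1 * 5^1*13^1 = - 130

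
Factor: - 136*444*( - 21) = 1268064 = 2^5*3^2 *7^1*17^1*37^1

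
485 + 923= 1408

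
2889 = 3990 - 1101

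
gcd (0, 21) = 21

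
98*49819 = 4882262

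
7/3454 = 7/3454= 0.00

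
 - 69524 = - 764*91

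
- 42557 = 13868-56425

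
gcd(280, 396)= 4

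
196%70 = 56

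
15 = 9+6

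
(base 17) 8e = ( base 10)150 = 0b10010110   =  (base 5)1100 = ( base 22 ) 6I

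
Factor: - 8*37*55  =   - 2^3 * 5^1*11^1*37^1 = - 16280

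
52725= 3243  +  49482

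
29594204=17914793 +11679411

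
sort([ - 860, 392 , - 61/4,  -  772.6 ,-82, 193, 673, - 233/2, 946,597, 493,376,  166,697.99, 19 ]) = [ - 860, - 772.6, - 233/2,-82, - 61/4, 19,166, 193, 376, 392, 493,597,673, 697.99, 946]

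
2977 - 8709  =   -5732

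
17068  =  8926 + 8142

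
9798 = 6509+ 3289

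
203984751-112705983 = 91278768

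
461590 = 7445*62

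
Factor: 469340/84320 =2^( - 3)*17^(-1) *757^1 = 757/136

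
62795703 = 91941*683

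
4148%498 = 164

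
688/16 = 43 = 43.00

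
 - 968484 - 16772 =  - 985256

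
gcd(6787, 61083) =6787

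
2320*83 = 192560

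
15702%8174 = 7528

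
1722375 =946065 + 776310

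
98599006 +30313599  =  128912605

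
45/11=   4 +1/11 = 4.09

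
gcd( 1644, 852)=12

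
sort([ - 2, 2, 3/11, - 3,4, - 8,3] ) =[  -  8, - 3 , - 2,3/11,2, 3,4]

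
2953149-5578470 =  - 2625321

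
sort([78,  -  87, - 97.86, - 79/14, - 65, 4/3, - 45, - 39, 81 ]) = [-97.86, - 87 ,- 65, - 45, -39, - 79/14,4/3, 78, 81 ]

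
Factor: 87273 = 3^2*9697^1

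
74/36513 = 74/36513 =0.00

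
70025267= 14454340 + 55570927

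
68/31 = 2 + 6/31 = 2.19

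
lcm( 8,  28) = 56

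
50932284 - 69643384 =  - 18711100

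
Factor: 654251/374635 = 5^( - 1)*13^1*31^(-1)*59^1*853^1 *2417^( - 1)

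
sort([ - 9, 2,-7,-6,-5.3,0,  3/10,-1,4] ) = [ - 9, - 7,-6, - 5.3,- 1,0, 3/10,2, 4 ] 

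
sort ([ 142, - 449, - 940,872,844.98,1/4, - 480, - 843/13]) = [ - 940, - 480, - 449,-843/13, 1/4, 142 , 844.98,872 ]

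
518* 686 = 355348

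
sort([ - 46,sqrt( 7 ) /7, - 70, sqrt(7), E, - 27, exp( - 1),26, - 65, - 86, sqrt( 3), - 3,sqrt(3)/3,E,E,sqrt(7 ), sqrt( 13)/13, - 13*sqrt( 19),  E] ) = [ - 86, - 70,-65 , - 13 *sqrt(19), - 46, - 27,-3,sqrt(13)/13,exp( - 1),sqrt( 7 )/7, sqrt(3 )/3,sqrt (3), sqrt(7) , sqrt( 7), E, E, E,E, 26 ] 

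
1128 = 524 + 604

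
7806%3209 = 1388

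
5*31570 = 157850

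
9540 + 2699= 12239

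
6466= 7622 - 1156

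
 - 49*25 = - 1225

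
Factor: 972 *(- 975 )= - 947700 = - 2^2*3^6*5^2*13^1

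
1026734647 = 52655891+974078756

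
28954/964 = 30  +  17/482 = 30.04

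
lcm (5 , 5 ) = 5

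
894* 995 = 889530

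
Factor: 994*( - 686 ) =  -  2^2*7^4*71^1 = - 681884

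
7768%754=228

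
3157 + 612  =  3769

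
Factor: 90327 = 3^1*30109^1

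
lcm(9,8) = 72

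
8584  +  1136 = 9720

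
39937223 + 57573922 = 97511145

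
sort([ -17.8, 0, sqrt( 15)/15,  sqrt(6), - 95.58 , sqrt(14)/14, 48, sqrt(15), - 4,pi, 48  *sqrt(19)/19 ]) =[ - 95.58, - 17.8, -4,0 , sqrt( 15)/15, sqrt(  14 )/14, sqrt( 6), pi,sqrt( 15),48*sqrt( 19 ) /19, 48]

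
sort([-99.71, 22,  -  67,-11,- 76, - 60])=[ - 99.71, - 76, - 67,-60,-11,22 ]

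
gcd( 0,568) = 568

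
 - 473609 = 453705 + -927314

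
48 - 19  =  29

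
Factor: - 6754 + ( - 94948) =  -2^1 * 211^1*241^1 = -  101702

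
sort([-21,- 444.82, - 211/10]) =[ - 444.82, - 211/10, -21 ] 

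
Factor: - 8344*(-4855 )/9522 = 20255060/4761 = 2^2*3^( - 2)*5^1 * 7^1*23^( - 2)*149^1*971^1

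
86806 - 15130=71676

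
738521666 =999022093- 260500427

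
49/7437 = 49/7437 =0.01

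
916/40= 229/10=22.90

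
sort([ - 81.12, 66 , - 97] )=[- 97, - 81.12,66 ]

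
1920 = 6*320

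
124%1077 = 124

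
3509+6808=10317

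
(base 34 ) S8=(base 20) 280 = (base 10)960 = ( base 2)1111000000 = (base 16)3c0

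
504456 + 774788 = 1279244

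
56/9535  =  56/9535 = 0.01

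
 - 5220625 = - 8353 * 625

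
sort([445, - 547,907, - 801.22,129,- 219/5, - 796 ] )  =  [ - 801.22, - 796, - 547, - 219/5, 129, 445, 907 ] 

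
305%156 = 149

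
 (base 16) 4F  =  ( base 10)79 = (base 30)2J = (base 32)2F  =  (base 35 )29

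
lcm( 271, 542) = 542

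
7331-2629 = 4702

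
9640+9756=19396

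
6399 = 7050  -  651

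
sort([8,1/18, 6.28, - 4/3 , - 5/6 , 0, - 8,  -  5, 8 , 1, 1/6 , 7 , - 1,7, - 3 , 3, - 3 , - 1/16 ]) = [ - 8 , - 5, - 3, - 3,- 4/3, - 1,  -  5/6 , - 1/16,0,1/18,1/6, 1,3,6.28,  7,7,8, 8]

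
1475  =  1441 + 34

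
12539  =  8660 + 3879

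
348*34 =11832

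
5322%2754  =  2568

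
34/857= 34/857 = 0.04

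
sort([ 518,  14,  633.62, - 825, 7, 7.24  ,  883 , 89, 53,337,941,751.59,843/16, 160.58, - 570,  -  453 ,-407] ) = [ - 825 ,-570, - 453, - 407, 7, 7.24,14,  843/16,53,89,  160.58 , 337,518 , 633.62, 751.59, 883,  941]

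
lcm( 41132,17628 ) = 123396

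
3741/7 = 534 + 3/7 = 534.43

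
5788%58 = 46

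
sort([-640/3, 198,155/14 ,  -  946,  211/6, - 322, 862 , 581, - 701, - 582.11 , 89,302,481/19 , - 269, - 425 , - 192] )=[ - 946, - 701,  -  582.11, - 425, - 322, - 269 , -640/3,-192,155/14, 481/19,211/6 , 89, 198,302,581,862] 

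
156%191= 156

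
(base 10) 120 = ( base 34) 3i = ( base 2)1111000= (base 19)66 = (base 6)320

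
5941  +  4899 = 10840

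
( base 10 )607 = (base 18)1fd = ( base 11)502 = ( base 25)O7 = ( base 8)1137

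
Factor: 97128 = 2^3*3^2*  19^1 * 71^1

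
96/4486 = 48/2243 = 0.02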